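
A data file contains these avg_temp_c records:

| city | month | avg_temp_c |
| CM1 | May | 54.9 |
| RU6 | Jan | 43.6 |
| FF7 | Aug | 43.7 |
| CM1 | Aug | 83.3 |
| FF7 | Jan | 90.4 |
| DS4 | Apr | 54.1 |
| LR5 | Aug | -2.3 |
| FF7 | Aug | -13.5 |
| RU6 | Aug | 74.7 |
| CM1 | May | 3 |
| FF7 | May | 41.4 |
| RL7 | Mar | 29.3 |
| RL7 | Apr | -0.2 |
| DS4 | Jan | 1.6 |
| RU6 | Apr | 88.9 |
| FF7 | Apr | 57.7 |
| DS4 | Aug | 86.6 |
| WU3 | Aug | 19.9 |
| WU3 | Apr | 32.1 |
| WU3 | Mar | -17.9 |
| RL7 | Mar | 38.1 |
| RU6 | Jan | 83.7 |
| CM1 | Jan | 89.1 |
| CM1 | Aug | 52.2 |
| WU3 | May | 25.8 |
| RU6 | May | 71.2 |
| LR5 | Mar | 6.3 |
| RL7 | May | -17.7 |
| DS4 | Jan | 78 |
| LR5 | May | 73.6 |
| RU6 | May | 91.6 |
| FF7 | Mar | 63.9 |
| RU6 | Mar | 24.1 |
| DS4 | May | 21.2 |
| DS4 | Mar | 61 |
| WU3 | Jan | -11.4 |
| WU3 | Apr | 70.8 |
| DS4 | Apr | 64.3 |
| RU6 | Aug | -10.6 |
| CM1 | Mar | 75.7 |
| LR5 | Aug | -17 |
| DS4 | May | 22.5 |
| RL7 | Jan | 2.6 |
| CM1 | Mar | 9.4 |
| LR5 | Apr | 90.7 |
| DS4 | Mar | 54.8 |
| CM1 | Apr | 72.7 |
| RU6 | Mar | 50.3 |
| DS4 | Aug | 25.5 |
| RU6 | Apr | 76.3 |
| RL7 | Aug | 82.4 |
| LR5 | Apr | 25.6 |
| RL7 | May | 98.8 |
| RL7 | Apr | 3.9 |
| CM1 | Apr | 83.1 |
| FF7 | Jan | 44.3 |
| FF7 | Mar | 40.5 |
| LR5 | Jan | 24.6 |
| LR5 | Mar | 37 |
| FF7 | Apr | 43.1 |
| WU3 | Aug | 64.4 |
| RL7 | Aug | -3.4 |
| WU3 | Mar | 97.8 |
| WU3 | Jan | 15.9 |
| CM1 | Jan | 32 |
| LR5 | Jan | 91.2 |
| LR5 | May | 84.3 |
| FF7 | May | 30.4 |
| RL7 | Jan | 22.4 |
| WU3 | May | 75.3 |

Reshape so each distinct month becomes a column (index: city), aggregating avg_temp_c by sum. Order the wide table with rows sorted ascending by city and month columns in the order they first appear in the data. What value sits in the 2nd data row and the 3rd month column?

112.1

With rows sorted ascending by city, row 2 is city=DS4. month columns in first-appearance order: May, Jan, Aug, Apr, Mar; column 3 is Aug.
Long rows with city=DS4, month=Aug: 86.6 + 25.5 = 112.1.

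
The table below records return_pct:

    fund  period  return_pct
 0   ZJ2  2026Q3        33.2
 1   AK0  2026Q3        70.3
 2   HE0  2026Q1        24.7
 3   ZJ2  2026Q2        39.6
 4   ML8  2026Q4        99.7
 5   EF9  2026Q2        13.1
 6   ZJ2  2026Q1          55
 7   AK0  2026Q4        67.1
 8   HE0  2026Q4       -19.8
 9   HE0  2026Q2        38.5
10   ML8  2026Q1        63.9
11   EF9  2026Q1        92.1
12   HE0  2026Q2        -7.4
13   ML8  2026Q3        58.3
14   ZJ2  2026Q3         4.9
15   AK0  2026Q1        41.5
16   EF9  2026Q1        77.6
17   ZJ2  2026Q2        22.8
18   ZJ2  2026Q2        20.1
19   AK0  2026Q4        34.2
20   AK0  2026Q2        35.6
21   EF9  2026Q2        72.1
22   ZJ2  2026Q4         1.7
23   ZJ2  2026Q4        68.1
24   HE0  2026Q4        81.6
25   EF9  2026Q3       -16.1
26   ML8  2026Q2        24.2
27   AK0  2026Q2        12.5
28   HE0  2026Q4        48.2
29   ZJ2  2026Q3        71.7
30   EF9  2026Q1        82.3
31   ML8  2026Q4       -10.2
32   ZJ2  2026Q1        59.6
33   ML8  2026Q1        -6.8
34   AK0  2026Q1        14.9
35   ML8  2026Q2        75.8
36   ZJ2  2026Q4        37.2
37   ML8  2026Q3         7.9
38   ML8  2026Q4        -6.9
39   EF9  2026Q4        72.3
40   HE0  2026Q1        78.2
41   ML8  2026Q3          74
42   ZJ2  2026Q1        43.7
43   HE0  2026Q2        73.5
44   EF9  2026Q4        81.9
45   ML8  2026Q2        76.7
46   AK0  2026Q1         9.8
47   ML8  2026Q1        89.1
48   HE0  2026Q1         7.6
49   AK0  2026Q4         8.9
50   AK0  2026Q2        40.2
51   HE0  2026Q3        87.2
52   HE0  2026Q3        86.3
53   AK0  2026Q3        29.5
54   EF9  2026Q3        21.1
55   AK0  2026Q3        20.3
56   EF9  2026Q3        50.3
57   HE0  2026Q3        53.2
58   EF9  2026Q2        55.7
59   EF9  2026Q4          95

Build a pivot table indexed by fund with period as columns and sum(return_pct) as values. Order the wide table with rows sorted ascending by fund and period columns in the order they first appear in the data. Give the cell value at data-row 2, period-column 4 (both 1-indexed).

With rows sorted ascending by fund, row 2 is fund=EF9. period columns in first-appearance order: 2026Q3, 2026Q1, 2026Q2, 2026Q4; column 4 is 2026Q4.
Long rows with fund=EF9, period=2026Q4: 72.3 + 81.9 + 95 = 249.2.

249.2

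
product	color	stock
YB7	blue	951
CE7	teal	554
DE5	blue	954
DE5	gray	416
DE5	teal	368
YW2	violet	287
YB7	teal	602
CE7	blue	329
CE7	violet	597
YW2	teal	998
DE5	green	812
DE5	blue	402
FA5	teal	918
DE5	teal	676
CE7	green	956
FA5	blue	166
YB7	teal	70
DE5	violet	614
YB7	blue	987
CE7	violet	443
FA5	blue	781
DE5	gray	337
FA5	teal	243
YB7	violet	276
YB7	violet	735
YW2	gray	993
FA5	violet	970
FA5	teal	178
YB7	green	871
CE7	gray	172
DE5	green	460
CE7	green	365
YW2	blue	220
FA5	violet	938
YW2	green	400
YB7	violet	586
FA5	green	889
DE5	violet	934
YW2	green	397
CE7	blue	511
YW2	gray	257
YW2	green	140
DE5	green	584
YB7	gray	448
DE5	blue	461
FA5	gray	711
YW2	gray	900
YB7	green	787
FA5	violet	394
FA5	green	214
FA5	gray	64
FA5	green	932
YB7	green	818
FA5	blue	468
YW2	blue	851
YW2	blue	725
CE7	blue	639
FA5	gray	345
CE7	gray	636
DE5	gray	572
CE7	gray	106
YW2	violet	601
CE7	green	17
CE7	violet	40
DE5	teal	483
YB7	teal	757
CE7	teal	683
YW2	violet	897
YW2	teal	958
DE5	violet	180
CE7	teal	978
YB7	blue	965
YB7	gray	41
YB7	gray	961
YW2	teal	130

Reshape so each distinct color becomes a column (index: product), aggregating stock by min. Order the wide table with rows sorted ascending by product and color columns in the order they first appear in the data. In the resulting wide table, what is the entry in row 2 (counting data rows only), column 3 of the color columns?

With rows sorted ascending by product, row 2 is product=DE5. color columns in first-appearance order: blue, teal, gray, violet, green; column 3 is gray.
Long rows with product=DE5, color=gray: min(416, 337, 572) = 337.

337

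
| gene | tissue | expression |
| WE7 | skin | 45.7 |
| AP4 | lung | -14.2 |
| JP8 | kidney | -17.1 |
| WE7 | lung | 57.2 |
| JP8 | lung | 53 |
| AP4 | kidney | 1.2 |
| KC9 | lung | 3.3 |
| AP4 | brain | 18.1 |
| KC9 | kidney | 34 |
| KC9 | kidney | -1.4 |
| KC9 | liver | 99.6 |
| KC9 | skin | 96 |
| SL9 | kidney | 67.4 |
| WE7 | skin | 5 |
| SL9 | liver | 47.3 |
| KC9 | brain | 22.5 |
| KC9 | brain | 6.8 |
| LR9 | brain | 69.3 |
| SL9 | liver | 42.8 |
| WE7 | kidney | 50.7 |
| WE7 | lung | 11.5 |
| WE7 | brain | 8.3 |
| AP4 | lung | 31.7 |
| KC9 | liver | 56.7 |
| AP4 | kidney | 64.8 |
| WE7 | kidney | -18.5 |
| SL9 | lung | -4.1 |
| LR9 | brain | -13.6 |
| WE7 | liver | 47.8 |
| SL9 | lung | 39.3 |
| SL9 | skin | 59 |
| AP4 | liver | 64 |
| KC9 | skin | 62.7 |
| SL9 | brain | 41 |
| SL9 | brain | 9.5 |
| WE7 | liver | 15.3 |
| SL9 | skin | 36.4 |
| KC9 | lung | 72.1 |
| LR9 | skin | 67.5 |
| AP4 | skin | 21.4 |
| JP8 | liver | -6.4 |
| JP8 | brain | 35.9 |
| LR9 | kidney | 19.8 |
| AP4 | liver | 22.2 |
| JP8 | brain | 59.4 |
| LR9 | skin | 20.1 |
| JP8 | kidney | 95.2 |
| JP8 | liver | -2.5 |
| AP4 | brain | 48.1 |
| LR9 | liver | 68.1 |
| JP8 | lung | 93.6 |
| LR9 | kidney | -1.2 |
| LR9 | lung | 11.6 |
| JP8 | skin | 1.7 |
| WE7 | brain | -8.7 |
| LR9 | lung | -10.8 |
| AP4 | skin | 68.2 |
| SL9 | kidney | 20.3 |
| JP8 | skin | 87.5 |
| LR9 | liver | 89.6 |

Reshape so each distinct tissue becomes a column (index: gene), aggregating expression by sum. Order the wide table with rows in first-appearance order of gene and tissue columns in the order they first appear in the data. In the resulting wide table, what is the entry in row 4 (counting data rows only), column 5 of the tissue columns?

With rows in first-appearance order of gene, row 4 is gene=KC9. tissue columns in first-appearance order: skin, lung, kidney, brain, liver; column 5 is liver.
Long rows with gene=KC9, tissue=liver: 99.6 + 56.7 = 156.3.

156.3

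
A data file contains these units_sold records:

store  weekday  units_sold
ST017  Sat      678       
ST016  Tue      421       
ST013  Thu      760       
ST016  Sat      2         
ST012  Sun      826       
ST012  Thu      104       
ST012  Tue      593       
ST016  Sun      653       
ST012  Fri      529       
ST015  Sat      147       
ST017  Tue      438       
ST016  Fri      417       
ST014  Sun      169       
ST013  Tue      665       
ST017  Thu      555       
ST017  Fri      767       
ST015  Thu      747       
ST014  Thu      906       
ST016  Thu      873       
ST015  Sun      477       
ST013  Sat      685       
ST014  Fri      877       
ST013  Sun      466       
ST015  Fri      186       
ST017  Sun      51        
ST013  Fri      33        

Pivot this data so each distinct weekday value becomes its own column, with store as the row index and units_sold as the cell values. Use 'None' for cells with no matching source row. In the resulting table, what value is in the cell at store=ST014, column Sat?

No long-format row has store=ST014 and weekday=Sat, so the cell is None.

None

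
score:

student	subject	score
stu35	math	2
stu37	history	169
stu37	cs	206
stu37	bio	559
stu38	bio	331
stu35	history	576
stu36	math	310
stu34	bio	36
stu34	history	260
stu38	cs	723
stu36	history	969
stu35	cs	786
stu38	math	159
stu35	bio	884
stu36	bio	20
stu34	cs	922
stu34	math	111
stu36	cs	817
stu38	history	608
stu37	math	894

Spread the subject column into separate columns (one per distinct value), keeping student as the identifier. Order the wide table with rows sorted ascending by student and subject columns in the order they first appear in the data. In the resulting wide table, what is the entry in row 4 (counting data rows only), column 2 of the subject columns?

With rows sorted ascending by student, row 4 is student=stu37. subject columns in first-appearance order: math, history, cs, bio; column 2 is history.
Long rows with student=stu37, subject=history: score = 169.

169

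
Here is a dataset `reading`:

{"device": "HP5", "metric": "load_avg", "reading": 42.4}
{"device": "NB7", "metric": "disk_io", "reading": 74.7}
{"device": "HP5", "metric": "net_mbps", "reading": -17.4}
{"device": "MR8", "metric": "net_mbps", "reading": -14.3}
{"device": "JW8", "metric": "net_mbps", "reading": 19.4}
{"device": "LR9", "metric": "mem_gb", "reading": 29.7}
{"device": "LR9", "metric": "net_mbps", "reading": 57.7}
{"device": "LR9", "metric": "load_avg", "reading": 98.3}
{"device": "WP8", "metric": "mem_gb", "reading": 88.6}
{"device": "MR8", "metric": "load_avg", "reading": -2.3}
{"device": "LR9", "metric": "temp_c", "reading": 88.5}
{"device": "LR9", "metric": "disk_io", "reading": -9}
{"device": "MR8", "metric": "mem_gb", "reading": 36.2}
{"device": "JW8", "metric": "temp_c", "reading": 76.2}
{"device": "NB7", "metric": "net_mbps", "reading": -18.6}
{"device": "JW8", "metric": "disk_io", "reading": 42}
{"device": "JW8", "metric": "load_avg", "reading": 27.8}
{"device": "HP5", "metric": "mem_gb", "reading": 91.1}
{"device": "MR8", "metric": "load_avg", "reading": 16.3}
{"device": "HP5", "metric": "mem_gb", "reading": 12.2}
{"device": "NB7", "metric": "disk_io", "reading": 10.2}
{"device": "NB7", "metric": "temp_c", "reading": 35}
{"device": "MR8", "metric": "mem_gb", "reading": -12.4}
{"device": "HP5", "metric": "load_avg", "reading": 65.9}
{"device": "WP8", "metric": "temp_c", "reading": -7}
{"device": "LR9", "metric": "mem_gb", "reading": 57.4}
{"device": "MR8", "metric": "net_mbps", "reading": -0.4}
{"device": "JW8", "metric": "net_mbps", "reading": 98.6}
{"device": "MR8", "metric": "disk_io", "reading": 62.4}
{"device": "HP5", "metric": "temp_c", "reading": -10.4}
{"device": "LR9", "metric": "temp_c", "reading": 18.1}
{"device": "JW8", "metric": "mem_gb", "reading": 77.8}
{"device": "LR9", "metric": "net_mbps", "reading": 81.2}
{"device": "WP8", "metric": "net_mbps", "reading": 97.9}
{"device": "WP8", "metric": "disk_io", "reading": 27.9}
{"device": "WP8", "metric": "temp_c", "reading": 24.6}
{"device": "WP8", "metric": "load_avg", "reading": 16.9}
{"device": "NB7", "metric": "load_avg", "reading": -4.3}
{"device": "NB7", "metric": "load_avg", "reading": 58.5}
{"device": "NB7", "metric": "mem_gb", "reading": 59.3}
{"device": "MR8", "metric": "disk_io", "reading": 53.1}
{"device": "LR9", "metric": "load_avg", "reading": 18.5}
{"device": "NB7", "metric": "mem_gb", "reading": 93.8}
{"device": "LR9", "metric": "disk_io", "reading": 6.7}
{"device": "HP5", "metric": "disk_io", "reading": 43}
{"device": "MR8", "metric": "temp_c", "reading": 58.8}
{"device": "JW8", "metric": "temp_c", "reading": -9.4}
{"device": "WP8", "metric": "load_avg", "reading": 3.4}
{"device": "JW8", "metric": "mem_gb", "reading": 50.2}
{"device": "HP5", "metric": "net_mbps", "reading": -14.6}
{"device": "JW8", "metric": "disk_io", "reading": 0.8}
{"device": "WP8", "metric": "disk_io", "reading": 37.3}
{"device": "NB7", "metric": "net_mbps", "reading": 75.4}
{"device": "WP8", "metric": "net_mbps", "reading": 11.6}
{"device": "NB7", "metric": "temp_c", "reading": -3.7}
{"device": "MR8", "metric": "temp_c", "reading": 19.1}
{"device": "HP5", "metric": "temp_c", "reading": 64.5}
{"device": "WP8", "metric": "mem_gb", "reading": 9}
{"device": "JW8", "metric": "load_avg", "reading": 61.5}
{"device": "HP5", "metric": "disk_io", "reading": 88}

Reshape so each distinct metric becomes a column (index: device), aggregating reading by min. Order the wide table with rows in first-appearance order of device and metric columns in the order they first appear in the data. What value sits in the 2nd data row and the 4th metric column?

59.3

With rows in first-appearance order of device, row 2 is device=NB7. metric columns in first-appearance order: load_avg, disk_io, net_mbps, mem_gb, temp_c; column 4 is mem_gb.
Long rows with device=NB7, metric=mem_gb: min(59.3, 93.8) = 59.3.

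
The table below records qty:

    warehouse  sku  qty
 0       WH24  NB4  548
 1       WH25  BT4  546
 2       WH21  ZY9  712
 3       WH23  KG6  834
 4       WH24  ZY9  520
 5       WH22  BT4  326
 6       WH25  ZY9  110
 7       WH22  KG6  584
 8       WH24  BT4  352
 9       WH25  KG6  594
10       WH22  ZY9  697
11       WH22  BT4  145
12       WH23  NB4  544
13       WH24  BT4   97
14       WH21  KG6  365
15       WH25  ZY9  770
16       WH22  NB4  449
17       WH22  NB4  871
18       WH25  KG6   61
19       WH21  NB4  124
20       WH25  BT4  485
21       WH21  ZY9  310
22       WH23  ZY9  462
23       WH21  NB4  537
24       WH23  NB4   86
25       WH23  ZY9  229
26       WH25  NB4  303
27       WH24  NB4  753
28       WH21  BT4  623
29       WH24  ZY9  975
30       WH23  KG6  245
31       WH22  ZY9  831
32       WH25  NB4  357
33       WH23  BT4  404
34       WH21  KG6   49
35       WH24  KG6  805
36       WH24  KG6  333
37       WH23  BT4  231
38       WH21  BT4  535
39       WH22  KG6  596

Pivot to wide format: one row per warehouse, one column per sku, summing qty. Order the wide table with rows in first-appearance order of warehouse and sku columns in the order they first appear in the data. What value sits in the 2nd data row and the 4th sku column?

655

With rows in first-appearance order of warehouse, row 2 is warehouse=WH25. sku columns in first-appearance order: NB4, BT4, ZY9, KG6; column 4 is KG6.
Long rows with warehouse=WH25, sku=KG6: 594 + 61 = 655.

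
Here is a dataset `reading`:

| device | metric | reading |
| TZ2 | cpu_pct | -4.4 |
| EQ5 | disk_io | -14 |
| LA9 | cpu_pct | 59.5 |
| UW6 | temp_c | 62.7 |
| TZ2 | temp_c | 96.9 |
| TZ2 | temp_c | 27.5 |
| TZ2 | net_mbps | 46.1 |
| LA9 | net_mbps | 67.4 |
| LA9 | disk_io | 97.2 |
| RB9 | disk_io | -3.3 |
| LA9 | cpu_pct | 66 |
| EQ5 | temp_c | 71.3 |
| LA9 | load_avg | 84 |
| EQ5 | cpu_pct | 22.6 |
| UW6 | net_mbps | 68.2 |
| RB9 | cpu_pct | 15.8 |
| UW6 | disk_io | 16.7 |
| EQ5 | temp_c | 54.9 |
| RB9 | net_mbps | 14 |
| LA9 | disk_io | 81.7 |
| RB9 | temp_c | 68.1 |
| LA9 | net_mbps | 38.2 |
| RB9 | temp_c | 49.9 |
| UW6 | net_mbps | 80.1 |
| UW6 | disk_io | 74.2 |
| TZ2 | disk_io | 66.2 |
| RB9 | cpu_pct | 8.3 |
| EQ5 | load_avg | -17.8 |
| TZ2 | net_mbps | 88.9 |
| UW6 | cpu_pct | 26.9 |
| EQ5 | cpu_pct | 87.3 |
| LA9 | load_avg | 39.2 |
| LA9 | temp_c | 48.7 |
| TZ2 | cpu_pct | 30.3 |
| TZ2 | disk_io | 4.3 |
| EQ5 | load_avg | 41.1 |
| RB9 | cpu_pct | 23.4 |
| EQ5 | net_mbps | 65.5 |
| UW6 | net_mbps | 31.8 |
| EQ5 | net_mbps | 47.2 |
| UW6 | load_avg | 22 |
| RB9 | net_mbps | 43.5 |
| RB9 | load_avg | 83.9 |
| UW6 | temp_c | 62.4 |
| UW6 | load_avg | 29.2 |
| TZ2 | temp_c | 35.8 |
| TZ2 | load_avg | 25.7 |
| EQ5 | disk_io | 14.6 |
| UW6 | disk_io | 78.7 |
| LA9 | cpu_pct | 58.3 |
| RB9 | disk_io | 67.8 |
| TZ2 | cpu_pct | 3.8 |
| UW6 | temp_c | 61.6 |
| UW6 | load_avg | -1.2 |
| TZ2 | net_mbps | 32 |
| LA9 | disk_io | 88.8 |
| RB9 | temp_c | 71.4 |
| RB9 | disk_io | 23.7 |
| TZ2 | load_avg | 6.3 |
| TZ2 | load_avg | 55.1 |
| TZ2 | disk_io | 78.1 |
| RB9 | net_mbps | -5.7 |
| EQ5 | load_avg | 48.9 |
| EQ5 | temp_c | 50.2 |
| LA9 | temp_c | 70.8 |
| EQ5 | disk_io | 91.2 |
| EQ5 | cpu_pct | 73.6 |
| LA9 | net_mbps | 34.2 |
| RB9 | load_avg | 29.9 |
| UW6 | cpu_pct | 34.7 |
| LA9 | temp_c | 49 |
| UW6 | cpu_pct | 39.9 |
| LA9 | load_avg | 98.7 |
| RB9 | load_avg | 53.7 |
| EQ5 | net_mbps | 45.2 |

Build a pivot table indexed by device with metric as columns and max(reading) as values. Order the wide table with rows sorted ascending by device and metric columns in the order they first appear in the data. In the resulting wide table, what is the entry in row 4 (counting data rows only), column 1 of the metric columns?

30.3

With rows sorted ascending by device, row 4 is device=TZ2. metric columns in first-appearance order: cpu_pct, disk_io, temp_c, net_mbps, load_avg; column 1 is cpu_pct.
Long rows with device=TZ2, metric=cpu_pct: max(-4.4, 30.3, 3.8) = 30.3.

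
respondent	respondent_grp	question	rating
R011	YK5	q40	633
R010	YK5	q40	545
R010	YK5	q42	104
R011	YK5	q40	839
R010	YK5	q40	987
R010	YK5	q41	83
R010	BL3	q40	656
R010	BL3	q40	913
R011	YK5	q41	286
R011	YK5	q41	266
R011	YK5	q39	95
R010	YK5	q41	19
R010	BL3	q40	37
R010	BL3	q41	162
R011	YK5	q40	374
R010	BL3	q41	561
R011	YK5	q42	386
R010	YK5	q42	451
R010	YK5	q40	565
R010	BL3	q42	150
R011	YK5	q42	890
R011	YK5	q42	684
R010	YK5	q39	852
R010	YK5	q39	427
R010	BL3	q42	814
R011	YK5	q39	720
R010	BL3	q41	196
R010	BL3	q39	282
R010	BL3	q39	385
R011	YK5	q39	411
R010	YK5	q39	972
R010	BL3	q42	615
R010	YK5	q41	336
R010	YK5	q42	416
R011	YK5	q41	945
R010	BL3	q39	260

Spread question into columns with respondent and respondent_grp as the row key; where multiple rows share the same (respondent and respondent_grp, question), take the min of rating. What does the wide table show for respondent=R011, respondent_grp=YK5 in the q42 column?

Rows with respondent=R011, respondent_grp=YK5 and question=q42: rating values are 386, 890, 684.
min(386, 890, 684) = 386.

386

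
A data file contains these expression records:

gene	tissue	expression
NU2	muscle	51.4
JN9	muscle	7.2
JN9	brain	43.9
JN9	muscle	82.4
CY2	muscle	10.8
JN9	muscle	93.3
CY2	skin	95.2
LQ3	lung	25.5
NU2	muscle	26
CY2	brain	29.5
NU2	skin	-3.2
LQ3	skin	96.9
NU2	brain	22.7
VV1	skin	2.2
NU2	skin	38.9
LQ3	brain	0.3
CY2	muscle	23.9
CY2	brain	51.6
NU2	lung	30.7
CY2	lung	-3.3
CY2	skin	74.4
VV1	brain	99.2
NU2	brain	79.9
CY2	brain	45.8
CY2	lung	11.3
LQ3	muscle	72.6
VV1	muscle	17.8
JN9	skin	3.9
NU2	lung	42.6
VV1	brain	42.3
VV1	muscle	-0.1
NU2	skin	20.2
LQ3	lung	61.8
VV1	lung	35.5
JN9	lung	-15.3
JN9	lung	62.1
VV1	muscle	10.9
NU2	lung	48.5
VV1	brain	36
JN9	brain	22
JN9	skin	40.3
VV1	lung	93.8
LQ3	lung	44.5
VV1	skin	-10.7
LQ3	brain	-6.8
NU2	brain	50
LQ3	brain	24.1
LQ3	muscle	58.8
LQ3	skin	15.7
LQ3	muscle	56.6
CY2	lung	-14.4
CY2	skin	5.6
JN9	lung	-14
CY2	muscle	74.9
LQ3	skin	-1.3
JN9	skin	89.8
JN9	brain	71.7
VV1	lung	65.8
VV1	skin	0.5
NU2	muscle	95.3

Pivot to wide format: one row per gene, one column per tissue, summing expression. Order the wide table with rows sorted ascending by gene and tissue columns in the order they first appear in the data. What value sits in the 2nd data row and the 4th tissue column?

32.8

With rows sorted ascending by gene, row 2 is gene=JN9. tissue columns in first-appearance order: muscle, brain, skin, lung; column 4 is lung.
Long rows with gene=JN9, tissue=lung: -15.3 + 62.1 + -14 = 32.8.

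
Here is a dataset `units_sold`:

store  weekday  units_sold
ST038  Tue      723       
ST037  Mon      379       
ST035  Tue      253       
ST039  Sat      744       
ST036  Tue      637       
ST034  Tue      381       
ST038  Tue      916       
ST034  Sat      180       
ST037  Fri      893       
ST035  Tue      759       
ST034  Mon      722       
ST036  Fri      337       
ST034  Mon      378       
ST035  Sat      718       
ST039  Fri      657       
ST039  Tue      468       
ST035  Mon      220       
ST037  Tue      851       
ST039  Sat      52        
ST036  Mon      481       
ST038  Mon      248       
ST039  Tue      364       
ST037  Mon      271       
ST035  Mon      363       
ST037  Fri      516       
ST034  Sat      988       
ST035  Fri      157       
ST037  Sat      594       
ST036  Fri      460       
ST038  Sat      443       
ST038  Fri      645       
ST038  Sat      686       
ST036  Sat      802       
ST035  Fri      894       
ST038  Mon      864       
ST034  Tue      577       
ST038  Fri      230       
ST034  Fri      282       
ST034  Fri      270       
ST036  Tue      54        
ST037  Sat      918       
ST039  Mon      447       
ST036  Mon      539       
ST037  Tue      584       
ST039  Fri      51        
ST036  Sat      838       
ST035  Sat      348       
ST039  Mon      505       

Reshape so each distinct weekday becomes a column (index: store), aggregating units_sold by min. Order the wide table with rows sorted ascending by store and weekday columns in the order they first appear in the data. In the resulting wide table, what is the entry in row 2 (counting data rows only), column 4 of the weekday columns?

157

With rows sorted ascending by store, row 2 is store=ST035. weekday columns in first-appearance order: Tue, Mon, Sat, Fri; column 4 is Fri.
Long rows with store=ST035, weekday=Fri: min(157, 894) = 157.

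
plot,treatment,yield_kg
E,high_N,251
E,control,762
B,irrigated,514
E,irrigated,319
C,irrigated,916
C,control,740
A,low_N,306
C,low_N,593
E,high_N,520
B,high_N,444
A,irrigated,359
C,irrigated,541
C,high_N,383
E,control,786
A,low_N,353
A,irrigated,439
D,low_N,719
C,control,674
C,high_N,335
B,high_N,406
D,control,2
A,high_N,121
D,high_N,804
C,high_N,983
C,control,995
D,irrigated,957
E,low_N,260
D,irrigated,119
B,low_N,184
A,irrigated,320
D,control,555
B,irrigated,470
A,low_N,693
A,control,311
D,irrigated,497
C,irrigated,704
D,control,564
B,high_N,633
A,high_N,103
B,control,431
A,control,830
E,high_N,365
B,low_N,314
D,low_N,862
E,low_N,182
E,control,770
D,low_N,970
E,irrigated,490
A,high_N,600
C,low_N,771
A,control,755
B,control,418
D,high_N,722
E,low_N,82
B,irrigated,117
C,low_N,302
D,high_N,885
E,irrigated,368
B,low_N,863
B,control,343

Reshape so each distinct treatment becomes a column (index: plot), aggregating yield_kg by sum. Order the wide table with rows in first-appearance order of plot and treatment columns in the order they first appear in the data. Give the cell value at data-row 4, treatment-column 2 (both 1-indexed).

With rows in first-appearance order of plot, row 4 is plot=A. treatment columns in first-appearance order: high_N, control, irrigated, low_N; column 2 is control.
Long rows with plot=A, treatment=control: 311 + 830 + 755 = 1896.

1896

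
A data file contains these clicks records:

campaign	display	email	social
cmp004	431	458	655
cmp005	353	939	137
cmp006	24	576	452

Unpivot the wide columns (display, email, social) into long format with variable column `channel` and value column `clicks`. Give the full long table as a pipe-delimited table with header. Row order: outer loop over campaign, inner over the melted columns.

| campaign | channel | clicks |
| cmp004 | display | 431 |
| cmp004 | email | 458 |
| cmp004 | social | 655 |
| cmp005 | display | 353 |
| cmp005 | email | 939 |
| cmp005 | social | 137 |
| cmp006 | display | 24 |
| cmp006 | email | 576 |
| cmp006 | social | 452 |

Each (campaign, column) pair becomes one row: 3 × 3 = 9 rows.
For example, (cmp004, display) → clicks=431.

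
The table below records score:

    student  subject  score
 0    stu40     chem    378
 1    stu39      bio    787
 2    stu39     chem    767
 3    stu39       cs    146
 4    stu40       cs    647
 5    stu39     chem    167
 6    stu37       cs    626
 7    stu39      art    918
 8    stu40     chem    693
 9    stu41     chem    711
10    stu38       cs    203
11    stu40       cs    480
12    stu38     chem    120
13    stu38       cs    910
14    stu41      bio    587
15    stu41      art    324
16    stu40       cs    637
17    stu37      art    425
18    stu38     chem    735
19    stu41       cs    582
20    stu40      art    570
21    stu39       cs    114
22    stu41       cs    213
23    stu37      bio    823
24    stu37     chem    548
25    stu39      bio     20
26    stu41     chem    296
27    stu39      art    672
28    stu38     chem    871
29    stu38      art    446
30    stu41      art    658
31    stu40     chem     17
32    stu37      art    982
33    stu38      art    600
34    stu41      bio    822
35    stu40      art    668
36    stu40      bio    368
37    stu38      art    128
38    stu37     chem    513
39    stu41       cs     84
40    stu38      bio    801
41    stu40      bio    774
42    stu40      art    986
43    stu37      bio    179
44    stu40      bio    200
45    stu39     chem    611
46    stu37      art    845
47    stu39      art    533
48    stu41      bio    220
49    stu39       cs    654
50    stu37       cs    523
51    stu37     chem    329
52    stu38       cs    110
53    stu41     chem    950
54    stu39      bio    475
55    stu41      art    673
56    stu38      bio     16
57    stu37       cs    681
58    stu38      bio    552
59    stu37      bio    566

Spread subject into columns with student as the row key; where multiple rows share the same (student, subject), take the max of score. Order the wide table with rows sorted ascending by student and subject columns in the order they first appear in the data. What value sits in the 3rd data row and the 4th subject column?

With rows sorted ascending by student, row 3 is student=stu39. subject columns in first-appearance order: chem, bio, cs, art; column 4 is art.
Long rows with student=stu39, subject=art: max(918, 672, 533) = 918.

918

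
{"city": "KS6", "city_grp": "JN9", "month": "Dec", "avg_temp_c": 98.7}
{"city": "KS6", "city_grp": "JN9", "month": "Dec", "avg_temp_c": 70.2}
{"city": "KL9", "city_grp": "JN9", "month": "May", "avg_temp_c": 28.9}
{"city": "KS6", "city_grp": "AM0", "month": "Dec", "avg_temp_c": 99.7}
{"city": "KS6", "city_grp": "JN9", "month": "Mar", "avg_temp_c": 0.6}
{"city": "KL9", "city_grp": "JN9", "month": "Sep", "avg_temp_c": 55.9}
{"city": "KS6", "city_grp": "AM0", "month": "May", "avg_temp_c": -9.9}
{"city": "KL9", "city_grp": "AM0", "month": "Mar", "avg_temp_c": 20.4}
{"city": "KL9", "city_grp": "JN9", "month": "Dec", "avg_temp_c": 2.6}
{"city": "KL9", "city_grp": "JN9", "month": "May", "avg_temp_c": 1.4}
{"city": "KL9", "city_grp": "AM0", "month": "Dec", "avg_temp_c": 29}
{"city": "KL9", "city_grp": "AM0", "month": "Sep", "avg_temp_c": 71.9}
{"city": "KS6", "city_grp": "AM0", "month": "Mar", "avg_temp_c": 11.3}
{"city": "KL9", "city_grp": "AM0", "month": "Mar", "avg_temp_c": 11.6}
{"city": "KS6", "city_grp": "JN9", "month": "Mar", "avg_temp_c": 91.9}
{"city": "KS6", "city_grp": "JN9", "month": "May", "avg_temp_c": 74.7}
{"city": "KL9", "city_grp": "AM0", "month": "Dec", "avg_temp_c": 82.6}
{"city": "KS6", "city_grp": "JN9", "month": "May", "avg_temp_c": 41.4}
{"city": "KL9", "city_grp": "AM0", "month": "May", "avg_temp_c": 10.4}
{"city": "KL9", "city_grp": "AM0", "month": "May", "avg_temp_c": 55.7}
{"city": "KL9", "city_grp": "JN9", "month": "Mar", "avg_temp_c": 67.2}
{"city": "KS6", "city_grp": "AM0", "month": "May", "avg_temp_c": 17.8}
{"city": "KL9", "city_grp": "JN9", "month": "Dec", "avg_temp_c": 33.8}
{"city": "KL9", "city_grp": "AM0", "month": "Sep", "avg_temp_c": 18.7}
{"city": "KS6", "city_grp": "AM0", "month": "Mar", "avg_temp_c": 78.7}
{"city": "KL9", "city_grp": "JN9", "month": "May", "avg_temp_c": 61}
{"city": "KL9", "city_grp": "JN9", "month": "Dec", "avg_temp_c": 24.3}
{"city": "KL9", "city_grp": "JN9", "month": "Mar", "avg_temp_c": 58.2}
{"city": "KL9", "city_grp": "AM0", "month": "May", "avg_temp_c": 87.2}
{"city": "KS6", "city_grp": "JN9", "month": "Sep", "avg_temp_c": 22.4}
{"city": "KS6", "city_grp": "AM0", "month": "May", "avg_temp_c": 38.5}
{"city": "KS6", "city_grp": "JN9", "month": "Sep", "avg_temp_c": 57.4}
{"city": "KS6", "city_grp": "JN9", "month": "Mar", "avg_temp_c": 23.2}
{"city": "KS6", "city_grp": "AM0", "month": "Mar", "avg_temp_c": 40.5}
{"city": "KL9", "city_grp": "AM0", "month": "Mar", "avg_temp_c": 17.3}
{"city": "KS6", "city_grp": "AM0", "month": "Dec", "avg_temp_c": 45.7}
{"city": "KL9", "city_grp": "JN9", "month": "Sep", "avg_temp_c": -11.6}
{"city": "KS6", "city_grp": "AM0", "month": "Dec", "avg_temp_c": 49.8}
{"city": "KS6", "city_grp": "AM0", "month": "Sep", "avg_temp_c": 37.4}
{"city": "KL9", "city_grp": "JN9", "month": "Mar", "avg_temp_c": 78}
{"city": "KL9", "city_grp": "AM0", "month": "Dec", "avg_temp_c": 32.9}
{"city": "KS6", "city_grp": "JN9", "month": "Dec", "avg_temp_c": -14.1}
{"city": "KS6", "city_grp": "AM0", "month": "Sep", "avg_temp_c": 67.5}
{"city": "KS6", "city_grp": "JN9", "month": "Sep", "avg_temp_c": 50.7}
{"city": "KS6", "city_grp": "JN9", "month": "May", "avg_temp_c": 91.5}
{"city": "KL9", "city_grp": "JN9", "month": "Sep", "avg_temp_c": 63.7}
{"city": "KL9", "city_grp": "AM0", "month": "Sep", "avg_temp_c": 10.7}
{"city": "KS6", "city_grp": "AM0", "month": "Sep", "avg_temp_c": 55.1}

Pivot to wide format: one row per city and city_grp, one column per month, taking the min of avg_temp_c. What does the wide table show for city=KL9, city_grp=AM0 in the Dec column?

29

Rows with city=KL9, city_grp=AM0 and month=Dec: avg_temp_c values are 29, 82.6, 32.9.
min(29, 82.6, 32.9) = 29.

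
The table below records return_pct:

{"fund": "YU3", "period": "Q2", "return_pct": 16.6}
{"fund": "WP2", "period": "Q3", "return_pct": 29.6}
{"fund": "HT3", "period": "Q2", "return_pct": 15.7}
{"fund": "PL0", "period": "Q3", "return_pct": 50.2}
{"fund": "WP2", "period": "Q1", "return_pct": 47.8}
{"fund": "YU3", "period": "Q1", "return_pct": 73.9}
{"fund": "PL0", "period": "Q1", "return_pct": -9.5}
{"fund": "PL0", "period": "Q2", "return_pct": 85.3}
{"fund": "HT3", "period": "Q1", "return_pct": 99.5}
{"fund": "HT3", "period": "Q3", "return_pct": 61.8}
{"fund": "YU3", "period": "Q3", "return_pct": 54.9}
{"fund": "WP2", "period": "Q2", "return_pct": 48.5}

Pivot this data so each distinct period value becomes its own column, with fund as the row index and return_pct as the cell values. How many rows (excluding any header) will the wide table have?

4

4 distinct fund values → 4 rows.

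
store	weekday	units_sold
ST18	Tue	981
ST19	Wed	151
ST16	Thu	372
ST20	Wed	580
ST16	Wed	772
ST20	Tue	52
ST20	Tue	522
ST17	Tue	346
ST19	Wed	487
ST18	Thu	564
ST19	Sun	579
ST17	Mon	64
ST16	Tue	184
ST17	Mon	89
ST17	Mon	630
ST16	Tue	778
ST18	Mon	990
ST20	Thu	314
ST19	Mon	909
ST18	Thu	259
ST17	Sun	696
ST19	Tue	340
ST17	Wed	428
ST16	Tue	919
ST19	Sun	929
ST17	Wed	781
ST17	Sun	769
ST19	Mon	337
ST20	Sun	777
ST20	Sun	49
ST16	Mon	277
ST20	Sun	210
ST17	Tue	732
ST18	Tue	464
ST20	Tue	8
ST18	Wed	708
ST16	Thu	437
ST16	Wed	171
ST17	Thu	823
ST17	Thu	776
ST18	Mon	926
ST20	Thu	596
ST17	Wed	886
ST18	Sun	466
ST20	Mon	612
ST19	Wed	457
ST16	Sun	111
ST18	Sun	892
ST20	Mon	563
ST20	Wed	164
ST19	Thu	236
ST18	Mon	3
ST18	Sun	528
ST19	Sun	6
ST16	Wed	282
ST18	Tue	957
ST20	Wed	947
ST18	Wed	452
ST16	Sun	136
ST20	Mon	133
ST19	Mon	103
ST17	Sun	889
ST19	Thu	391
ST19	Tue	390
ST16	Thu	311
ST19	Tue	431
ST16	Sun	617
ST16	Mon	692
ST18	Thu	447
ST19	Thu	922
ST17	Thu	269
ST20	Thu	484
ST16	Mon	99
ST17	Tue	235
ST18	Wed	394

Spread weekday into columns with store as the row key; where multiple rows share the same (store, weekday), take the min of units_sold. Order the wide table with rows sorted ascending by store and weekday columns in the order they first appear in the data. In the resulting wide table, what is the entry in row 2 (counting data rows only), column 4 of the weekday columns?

696

With rows sorted ascending by store, row 2 is store=ST17. weekday columns in first-appearance order: Tue, Wed, Thu, Sun, Mon; column 4 is Sun.
Long rows with store=ST17, weekday=Sun: min(696, 769, 889) = 696.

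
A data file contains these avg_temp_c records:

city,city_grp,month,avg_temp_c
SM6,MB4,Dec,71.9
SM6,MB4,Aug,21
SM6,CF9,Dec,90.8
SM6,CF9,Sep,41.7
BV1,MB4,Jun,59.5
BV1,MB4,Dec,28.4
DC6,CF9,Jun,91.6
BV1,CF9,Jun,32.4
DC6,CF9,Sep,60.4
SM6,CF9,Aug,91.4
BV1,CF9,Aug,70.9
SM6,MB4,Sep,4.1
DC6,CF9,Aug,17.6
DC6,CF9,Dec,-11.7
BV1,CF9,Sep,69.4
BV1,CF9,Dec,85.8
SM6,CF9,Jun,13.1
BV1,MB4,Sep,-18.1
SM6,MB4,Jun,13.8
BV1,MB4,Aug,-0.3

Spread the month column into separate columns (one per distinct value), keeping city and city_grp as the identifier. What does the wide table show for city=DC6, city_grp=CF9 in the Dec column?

Wide layout: rows indexed by city and city_grp, columns are the 4 distinct month values (Dec, Aug, Sep, Jun).
Cell (city=DC6, city_grp=CF9, month=Dec) draws from the long row where city=DC6, city_grp=CF9 and month=Dec, which has avg_temp_c=-11.7.

-11.7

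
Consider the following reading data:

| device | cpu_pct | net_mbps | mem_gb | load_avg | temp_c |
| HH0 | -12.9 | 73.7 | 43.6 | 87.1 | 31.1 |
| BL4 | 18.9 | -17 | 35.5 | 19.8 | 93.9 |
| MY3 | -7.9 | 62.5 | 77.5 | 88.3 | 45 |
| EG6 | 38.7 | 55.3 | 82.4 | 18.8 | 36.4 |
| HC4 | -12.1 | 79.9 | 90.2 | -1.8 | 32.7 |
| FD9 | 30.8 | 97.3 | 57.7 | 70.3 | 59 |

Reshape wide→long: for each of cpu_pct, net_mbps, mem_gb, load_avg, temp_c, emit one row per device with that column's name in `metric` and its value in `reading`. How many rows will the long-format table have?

30

6 device values × 5 melted columns = 30 rows.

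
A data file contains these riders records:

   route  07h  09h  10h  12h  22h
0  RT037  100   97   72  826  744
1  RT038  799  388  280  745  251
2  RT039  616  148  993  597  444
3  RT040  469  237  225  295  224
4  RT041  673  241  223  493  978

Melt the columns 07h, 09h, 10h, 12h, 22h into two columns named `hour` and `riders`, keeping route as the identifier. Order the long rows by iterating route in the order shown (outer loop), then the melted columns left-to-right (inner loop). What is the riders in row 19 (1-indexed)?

295

25 rows total (5 × 5). Row 19: index ⌊(19-1)/5⌋ = 3 into route → RT040; (19-1) mod 5 = 3 into the melted columns → 12h.
So row 19 is (RT040, 12h, 295); riders = 295.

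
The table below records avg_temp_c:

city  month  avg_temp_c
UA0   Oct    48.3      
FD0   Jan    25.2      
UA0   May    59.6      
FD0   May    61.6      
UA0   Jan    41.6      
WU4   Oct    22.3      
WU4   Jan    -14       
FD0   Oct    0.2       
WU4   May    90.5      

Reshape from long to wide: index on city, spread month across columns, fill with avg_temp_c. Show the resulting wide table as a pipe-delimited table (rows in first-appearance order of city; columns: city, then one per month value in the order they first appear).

Columns: city plus the 3 distinct month values (Oct, Jan, May).
For example, row UA0 column Oct takes avg_temp_c=48.3 from the long row (UA0, Oct).

| city | Oct | Jan | May |
| UA0 | 48.3 | 41.6 | 59.6 |
| FD0 | 0.2 | 25.2 | 61.6 |
| WU4 | 22.3 | -14 | 90.5 |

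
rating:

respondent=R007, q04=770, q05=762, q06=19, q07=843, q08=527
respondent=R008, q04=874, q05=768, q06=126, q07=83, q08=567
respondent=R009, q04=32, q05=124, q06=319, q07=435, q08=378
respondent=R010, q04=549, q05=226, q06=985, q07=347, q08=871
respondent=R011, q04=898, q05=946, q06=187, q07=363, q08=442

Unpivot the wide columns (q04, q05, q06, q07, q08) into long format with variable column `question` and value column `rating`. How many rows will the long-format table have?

5 respondent values × 5 melted columns = 25 rows.

25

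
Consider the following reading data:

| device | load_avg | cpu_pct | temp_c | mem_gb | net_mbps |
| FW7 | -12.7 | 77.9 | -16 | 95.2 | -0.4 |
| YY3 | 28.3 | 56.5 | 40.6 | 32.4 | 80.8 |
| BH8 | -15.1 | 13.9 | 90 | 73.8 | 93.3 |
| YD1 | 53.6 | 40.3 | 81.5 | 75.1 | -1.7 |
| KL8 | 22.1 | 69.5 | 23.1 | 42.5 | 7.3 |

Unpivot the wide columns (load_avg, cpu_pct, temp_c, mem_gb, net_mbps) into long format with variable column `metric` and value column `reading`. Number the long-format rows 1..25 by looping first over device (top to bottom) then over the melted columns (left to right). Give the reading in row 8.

40.6

25 rows total (5 × 5). Row 8: index ⌊(8-1)/5⌋ = 1 into device → YY3; (8-1) mod 5 = 2 into the melted columns → temp_c.
So row 8 is (YY3, temp_c, 40.6); reading = 40.6.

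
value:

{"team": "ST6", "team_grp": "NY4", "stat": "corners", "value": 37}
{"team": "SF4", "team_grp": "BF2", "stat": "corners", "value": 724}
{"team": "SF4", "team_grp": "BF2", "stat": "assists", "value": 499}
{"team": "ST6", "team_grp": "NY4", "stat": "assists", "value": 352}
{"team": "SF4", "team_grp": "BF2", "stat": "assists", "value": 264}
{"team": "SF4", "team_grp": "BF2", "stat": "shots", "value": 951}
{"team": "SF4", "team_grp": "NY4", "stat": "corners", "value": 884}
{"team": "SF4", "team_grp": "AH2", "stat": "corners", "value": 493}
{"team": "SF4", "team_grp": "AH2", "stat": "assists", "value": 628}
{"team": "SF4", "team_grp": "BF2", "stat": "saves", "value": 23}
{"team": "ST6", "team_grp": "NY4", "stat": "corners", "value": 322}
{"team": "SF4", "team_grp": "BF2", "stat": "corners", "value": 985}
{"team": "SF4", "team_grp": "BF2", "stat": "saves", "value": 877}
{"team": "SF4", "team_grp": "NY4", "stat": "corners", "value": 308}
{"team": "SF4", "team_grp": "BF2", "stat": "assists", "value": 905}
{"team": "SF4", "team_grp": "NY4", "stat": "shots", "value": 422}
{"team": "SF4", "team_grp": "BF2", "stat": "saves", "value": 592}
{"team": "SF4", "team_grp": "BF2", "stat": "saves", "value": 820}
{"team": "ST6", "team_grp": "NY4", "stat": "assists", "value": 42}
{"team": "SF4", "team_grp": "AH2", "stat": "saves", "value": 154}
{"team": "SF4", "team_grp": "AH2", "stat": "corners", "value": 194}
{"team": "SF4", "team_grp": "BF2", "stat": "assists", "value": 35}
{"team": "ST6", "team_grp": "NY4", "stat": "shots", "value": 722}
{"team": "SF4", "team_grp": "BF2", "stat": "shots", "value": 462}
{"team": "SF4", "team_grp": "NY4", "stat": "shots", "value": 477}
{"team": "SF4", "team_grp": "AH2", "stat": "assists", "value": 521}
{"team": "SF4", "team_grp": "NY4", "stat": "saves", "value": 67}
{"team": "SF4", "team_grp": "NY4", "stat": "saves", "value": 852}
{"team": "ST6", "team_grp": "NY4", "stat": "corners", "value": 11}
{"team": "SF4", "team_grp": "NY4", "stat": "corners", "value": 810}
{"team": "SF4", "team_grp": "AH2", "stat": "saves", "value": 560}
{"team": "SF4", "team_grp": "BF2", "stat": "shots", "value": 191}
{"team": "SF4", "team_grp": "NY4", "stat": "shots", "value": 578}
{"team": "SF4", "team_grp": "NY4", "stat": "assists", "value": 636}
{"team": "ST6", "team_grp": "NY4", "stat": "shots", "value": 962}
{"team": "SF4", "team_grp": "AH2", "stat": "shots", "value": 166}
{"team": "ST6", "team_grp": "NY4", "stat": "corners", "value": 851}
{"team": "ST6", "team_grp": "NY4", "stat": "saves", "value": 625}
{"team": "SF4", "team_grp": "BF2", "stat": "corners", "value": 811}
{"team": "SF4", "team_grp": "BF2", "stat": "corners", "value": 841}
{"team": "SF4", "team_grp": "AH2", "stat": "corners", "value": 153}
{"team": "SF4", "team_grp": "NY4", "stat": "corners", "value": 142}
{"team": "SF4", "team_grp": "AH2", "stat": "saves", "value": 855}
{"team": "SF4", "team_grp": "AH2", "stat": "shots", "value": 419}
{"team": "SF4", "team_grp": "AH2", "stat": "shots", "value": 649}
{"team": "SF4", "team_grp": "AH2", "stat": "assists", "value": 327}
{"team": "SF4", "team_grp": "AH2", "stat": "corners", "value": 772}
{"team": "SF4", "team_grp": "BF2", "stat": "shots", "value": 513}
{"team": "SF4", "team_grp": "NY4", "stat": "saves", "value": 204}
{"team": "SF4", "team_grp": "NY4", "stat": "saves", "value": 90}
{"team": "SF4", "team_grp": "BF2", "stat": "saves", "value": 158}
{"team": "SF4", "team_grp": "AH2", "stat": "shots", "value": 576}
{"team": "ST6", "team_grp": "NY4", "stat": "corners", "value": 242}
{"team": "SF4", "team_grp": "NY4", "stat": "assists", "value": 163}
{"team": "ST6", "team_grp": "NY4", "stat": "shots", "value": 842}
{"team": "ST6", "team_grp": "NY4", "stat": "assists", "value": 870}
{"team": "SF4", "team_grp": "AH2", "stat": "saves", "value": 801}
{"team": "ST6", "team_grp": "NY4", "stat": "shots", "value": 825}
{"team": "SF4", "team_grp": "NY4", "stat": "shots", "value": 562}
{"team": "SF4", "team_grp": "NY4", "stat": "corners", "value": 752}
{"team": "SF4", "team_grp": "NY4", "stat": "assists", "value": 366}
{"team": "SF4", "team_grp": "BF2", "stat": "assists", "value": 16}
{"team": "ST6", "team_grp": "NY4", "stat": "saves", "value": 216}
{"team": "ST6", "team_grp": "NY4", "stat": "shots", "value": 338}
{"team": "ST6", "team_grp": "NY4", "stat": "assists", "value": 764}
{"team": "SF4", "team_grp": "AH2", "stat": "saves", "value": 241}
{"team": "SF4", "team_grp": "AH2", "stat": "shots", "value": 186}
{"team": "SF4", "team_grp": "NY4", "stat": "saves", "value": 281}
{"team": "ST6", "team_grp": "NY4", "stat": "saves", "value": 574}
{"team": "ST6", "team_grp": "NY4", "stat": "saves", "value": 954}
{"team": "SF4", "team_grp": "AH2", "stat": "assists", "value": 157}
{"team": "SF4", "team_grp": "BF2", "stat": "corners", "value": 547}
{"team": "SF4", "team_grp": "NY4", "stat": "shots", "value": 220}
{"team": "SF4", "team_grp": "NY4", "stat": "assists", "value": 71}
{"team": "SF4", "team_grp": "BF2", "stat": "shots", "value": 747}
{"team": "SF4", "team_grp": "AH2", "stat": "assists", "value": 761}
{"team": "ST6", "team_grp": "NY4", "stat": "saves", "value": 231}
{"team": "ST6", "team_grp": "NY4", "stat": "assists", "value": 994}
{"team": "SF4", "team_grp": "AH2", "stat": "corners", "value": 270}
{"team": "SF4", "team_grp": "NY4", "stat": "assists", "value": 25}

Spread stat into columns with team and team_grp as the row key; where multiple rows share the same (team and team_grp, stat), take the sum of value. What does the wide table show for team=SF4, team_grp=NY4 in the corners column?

Rows with team=SF4, team_grp=NY4 and stat=corners: value values are 884, 308, 810, 142, 752.
884 + 308 + 810 + 142 + 752 = 2896.

2896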